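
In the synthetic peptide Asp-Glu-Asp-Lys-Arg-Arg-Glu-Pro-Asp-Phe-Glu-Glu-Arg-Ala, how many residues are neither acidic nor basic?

3

Acidic: D, E. Basic: K, R, H. All other residues are neither.
Matching residues: Pro8, Phe10, Ala14.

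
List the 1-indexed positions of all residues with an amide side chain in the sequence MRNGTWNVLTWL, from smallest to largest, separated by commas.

Only N (asparagine) and Q (glutamine) carry a side-chain carboxamide.
Matching residues: N3, N7.

3, 7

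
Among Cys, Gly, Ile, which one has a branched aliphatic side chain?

The BCAAs are Val, Leu, and Ile — aliphatic side chains with a branch point.
Of the listed options, only Ile belongs to this group.

Ile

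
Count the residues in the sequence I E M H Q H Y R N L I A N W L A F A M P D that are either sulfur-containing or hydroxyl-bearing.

Sulfur-containing: C, M. Hydroxyl-bearing: S, T, Y.
Sulfur-containing residues here: M3, M19 (2).
Hydroxyl-bearing residues here: Y7 (1).
The two groups share no amino acid, so total = 2 + 1 = 3.

3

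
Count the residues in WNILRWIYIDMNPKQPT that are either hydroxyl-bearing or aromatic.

Hydroxyl-bearing: S, T, Y. Aromatic: F, W, Y.
Hydroxyl-bearing residues here: Y8, T17 (2).
Aromatic residues here: W1, W6, Y8 (3).
Y is in both groups, so the 1 Y residue must not be double-counted.
Total = 2 + 3 − 1 = 4.

4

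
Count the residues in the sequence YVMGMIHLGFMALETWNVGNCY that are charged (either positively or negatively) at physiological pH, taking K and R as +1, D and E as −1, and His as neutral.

1

Charged side chains at pH ~7.4: K, R (positive); D, E (negative).
Matching residues: E14.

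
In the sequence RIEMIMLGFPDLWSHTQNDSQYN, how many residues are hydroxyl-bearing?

4

Serine (S), threonine (T), and tyrosine (Y) each carry a hydroxyl group on the side chain.
Matching residues: S14, T16, S20, Y22.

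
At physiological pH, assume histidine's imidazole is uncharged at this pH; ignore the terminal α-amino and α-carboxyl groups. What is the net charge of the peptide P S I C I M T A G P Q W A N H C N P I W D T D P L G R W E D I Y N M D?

At pH ~7.4 the Lys and Arg side chains are protonated (+1), the Asp and Glu side chains are deprotonated (−1), and with His taken as neutral all other side chains carry no charge.
Positive (K, R): R27 → +1.
Negative (D, E): D21, D23, E29, D30, D35 → −5.
Net charge = (+1) + (−5) = −4.

-4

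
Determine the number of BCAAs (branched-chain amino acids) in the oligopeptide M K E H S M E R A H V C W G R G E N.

1

The BCAAs are Val, Leu, and Ile — aliphatic side chains with a branch point.
Matching residues: V11.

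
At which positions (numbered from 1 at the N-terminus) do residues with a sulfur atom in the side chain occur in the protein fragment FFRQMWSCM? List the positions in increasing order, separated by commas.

5, 8, 9

Only Cys (C) and Met (M) have a sulfur atom in the side chain.
Matching residues: M5, C8, M9.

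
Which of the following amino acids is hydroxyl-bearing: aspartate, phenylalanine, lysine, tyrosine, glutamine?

Serine (S), threonine (T), and tyrosine (Y) each carry a hydroxyl group on the side chain.
Of the listed options, only tyrosine belongs to this group.

tyrosine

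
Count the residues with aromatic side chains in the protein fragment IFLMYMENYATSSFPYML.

5

The aromatic amino acids are Phe (F, benzyl), Trp (W, indole), and Tyr (Y, phenol).
Matching residues: F2, Y5, Y9, F14, Y16.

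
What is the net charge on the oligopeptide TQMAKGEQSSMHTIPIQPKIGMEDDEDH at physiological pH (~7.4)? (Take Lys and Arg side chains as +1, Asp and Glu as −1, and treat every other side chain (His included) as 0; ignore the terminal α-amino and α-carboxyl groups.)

Positive (K, R): K5, K19 → +2.
Negative (D, E): E7, E23, D24, D25, E26, D27 → −6.
Net charge = (+2) + (−6) = −4.

-4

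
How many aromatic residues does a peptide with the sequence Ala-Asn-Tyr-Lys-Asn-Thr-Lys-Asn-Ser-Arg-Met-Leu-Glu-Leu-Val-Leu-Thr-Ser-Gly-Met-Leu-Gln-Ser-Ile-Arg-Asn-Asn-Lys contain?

F, W, and Y each carry an aromatic ring on the side chain.
Matching residues: Tyr3.

1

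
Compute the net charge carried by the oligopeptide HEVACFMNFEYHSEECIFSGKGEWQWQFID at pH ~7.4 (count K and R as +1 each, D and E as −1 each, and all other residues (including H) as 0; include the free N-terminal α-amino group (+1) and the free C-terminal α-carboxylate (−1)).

Positive (K, R): K21 → +1.
Negative (D, E): E2, E10, E14, E15, E23, D30 → −6.
The N-terminus (+1) and C-terminus (−1) cancel.
Net charge = (+1) + (−6) = −5.

-5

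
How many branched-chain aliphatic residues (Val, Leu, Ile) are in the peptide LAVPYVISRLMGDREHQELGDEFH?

6

Matching residues: L1, V3, V6, I7, L10, L19.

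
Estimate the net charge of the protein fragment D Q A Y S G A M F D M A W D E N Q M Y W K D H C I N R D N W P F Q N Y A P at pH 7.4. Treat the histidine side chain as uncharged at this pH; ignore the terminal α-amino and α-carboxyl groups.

Near pH 7.4, K and R contribute +1 each, D and E contribute −1 each, and every other side chain (His included, as stated) is uncharged.
Positive (K, R): K21, R27 → +2.
Negative (D, E): D1, D10, D14, E15, D22, D28 → −6.
Net charge = (+2) + (−6) = −4.

-4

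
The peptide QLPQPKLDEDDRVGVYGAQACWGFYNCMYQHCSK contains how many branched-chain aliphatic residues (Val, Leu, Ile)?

4

Matching residues: L2, L7, V13, V15.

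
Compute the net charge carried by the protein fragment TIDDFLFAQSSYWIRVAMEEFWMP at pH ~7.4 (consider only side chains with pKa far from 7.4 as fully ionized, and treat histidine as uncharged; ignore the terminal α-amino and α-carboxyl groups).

Near pH 7.4, K and R contribute +1 each, D and E contribute −1 each, and every other side chain (His included, as stated) is uncharged.
Positive (K, R): R15 → +1.
Negative (D, E): D3, D4, E19, E20 → −4.
Net charge = (+1) + (−4) = −3.

-3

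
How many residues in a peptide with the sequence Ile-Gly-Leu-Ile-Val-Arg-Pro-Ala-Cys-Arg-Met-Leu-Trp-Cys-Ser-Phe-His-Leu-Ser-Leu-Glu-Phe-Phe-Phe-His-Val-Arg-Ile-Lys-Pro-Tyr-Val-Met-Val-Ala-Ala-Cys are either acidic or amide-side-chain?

1

Acidic: D, E. Amide-side-chain: N, Q.
Acidic residues here: Glu21 (1).
Amide-side-chain residues here: none (0).
The two groups share no amino acid, so total = 1 + 0 = 1.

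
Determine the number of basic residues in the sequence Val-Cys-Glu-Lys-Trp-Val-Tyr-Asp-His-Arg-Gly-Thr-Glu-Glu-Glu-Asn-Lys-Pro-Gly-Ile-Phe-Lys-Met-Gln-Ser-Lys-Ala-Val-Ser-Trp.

6

Lysine (K), arginine (R), and histidine (H) have basic, nitrogen-containing side chains.
Matching residues: Lys4, His9, Arg10, Lys17, Lys22, Lys26.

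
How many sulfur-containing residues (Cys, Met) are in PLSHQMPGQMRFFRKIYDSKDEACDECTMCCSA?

Matching residues: M6, M10, C24, C27, M29, C30, C31.

7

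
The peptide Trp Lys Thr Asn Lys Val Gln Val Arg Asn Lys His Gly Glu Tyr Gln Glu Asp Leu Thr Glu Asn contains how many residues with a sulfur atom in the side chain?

0

Only Cys (C) and Met (M) have a sulfur atom in the side chain.
None of the 22 residues belong to this group.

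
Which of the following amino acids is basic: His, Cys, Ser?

His

Lysine (K), arginine (R), and histidine (H) have basic, nitrogen-containing side chains.
Of the listed options, only His belongs to this group.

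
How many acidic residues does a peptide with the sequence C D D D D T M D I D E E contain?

Only D (aspartate) and E (glutamate) carry a side-chain carboxylic acid.
Matching residues: D2, D3, D4, D5, D8, D10, E11, E12.

8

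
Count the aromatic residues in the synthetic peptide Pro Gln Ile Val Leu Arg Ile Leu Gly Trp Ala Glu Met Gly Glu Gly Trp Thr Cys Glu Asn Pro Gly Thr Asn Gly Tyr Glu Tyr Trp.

F, W, and Y each carry an aromatic ring on the side chain.
Matching residues: Trp10, Trp17, Tyr27, Tyr29, Trp30.

5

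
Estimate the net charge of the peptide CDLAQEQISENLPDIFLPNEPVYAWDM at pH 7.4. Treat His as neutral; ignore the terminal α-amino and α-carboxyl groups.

Near pH 7.4, K and R contribute +1 each, D and E contribute −1 each, and every other side chain (His included, as stated) is uncharged.
Positive (K, R): none → +0.
Negative (D, E): D2, E6, E10, D14, E20, D26 → −6.
Net charge = (+0) + (−6) = −6.

-6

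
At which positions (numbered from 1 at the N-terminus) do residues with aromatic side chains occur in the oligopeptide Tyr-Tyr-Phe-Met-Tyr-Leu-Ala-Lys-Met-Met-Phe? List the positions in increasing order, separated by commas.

1, 2, 3, 5, 11

Phenylalanine (F), tryptophan (W), and tyrosine (Y) have aromatic ring side chains.
Matching residues: Tyr1, Tyr2, Phe3, Tyr5, Phe11.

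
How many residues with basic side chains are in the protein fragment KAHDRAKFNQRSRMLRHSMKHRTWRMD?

12

Lysine (K), arginine (R), and histidine (H) have basic, nitrogen-containing side chains.
Matching residues: K1, H3, R5, K7, R11, R13, R16, H17, K20, H21, R22, R25.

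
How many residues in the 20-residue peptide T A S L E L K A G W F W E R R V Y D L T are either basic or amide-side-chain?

Basic: H, K, R. Amide-side-chain: N, Q.
Basic residues here: K7, R14, R15 (3).
Amide-side-chain residues here: none (0).
The two groups share no amino acid, so total = 3 + 0 = 3.

3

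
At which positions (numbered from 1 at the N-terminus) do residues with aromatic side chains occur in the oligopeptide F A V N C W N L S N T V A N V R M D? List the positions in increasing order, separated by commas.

1, 6

The aromatic amino acids are Phe (F, benzyl), Trp (W, indole), and Tyr (Y, phenol).
Matching residues: F1, W6.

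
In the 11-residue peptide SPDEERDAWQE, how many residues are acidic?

5

Only D (aspartate) and E (glutamate) carry a side-chain carboxylic acid.
Matching residues: D3, E4, E5, D7, E11.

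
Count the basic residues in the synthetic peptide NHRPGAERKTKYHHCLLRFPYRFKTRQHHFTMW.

13

Lysine (K), arginine (R), and histidine (H) have basic, nitrogen-containing side chains.
Matching residues: H2, R3, R8, K9, K11, H13, H14, R18, R22, K24, R26, H28, H29.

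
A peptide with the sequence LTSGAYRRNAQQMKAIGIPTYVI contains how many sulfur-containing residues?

1

Only Cys (C) and Met (M) have a sulfur atom in the side chain.
Matching residues: M13.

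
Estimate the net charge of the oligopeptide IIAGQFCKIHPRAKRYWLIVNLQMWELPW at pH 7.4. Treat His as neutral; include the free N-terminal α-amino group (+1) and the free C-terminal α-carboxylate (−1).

+3

Near pH 7.4, K and R contribute +1 each, D and E contribute −1 each, and every other side chain (His included, as stated) is uncharged.
Positive (K, R): K8, R12, K14, R15 → +4.
Negative (D, E): E26 → −1.
The N-terminus (+1) and C-terminus (−1) cancel.
Net charge = (+4) + (−1) = +3.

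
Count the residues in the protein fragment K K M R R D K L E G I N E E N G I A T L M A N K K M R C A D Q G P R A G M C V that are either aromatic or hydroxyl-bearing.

Aromatic: F, W, Y. Hydroxyl-bearing: S, T, Y.
Aromatic residues here: none (0).
Hydroxyl-bearing residues here: T19 (1).
(Y belongs to both groups, but none appear in this sequence.) Total = 0 + 1 = 1.

1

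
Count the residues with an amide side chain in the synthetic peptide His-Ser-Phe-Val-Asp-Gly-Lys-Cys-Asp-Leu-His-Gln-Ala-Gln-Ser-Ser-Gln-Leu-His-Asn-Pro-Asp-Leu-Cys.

4

The amide-side-chain residues are Asn (N) and Gln (Q).
Matching residues: Gln12, Gln14, Gln17, Asn20.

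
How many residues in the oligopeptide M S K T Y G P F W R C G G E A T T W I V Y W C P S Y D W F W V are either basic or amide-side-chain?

2

Basic: H, K, R. Amide-side-chain: N, Q.
Basic residues here: K3, R10 (2).
Amide-side-chain residues here: none (0).
The two groups share no amino acid, so total = 2 + 0 = 2.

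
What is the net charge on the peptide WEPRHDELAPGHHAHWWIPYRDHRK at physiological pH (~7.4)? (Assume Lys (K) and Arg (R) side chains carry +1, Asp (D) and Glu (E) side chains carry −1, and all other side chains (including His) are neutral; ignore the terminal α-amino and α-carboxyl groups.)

Positive (K, R): R4, R21, R24, K25 → +4.
Negative (D, E): E2, D6, E7, D22 → −4.
Net charge = (+4) + (−4) = 0.

0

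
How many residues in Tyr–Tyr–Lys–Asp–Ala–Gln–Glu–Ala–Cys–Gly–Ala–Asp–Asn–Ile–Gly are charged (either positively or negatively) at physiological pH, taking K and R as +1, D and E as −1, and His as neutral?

Charged side chains at pH ~7.4: K, R (positive); D, E (negative).
Matching residues: Lys3, Asp4, Glu7, Asp12.

4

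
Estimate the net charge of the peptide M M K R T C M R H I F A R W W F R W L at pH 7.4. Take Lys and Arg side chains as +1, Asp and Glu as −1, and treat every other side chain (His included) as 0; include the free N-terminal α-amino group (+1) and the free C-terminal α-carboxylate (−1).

+5

Positive (K, R): K3, R4, R8, R13, R17 → +5.
Negative (D, E): none → −0.
The N-terminus (+1) and C-terminus (−1) cancel.
Net charge = (+5) + (−0) = +5.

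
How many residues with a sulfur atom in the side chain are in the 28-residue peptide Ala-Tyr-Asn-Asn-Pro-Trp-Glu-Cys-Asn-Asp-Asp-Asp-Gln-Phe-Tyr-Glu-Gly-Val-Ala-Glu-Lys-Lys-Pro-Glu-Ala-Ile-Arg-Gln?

The sulfur-bearing residues are cysteine (–SH) and methionine (–S–CH₃).
Matching residues: Cys8.

1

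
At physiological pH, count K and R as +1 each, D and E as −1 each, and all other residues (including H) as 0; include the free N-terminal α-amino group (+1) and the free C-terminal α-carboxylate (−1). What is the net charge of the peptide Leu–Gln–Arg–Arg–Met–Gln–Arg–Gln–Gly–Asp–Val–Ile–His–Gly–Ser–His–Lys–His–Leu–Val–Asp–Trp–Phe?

+2

Positive (K, R): Arg3, Arg4, Arg7, Lys17 → +4.
Negative (D, E): Asp10, Asp21 → −2.
The N-terminus (+1) and C-terminus (−1) cancel.
Net charge = (+4) + (−2) = +2.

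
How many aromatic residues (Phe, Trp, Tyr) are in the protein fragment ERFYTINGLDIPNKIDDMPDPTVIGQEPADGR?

Matching residues: F3, Y4.

2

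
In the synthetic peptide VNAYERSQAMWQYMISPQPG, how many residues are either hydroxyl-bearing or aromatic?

Hydroxyl-bearing: S, T, Y. Aromatic: F, W, Y.
Hydroxyl-bearing residues here: Y4, S7, Y13, S16 (4).
Aromatic residues here: Y4, W11, Y13 (3).
Y is in both groups, so the 2 Y residues must not be double-counted.
Total = 4 + 3 − 2 = 5.

5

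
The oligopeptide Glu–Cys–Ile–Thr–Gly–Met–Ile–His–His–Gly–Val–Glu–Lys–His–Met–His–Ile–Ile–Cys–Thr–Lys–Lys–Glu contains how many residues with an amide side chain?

0

The amide-side-chain residues are Asn (N) and Gln (Q).
None of the 23 residues belong to this group.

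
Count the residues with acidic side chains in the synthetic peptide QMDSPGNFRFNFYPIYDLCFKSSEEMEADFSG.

6

Aspartate (D) and glutamate (E) have carboxylic-acid side chains and are the acidic amino acids.
Matching residues: D3, D17, E24, E25, E27, D29.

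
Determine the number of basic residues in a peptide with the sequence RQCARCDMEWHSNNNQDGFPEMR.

4

The basic amino acids are Lys (K), Arg (R), and His (H).
Matching residues: R1, R5, H11, R23.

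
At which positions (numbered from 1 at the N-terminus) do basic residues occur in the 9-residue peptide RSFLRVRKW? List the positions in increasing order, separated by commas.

1, 5, 7, 8

K, R, and H are the three residues with basic side chains (ε-amine, guanidinium, and imidazole respectively).
Matching residues: R1, R5, R7, K8.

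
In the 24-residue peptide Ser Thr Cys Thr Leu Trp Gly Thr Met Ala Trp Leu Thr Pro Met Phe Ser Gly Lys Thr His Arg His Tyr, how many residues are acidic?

0

Only D (aspartate) and E (glutamate) carry a side-chain carboxylic acid.
None of the 24 residues belong to this group.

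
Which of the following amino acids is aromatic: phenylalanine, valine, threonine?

phenylalanine

The aromatic amino acids are Phe (F, benzyl), Trp (W, indole), and Tyr (Y, phenol).
Of the listed options, only phenylalanine belongs to this group.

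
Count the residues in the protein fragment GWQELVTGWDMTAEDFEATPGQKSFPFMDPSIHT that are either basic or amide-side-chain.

Basic: H, K, R. Amide-side-chain: N, Q.
Basic residues here: K23, H33 (2).
Amide-side-chain residues here: Q3, Q22 (2).
The two groups share no amino acid, so total = 2 + 2 = 4.

4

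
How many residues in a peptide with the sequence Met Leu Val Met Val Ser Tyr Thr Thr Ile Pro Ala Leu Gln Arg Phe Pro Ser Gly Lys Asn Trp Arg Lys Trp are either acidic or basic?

Acidic: D, E. Basic: H, K, R.
Acidic residues here: none (0).
Basic residues here: Arg15, Lys20, Arg23, Lys24 (4).
The two groups share no amino acid, so total = 0 + 4 = 4.

4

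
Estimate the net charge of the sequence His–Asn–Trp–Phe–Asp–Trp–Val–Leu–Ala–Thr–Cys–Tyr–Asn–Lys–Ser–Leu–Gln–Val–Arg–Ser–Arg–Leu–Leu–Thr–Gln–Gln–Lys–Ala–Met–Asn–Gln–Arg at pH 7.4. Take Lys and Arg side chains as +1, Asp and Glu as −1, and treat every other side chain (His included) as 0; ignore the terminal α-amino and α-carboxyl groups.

Positive (K, R): Lys14, Arg19, Arg21, Lys27, Arg32 → +5.
Negative (D, E): Asp5 → −1.
Net charge = (+5) + (−1) = +4.

+4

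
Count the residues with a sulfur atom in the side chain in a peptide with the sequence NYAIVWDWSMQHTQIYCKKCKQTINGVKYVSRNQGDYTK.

3

The sulfur-bearing residues are cysteine (–SH) and methionine (–S–CH₃).
Matching residues: M10, C17, C20.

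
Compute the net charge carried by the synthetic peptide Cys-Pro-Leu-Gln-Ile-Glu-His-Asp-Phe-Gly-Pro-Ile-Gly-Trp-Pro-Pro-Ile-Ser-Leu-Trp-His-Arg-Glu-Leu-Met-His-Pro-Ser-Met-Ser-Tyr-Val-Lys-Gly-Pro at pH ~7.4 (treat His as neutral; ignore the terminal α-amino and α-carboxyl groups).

The side chains ionized at physiological pH are Lys/Arg (+1) and Asp/Glu (−1); with His treated as neutral, nothing else contributes.
Positive (K, R): Arg22, Lys33 → +2.
Negative (D, E): Glu6, Asp8, Glu23 → −3.
Net charge = (+2) + (−3) = −1.

-1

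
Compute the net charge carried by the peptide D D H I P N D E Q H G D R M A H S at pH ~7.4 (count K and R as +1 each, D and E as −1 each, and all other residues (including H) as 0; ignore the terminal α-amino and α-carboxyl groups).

-4

Positive (K, R): R13 → +1.
Negative (D, E): D1, D2, D7, E8, D12 → −5.
Net charge = (+1) + (−5) = −4.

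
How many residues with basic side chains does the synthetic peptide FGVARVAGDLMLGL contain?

1

K, R, and H are the three residues with basic side chains (ε-amine, guanidinium, and imidazole respectively).
Matching residues: R5.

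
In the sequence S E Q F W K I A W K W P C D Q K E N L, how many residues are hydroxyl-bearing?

1

S, T, and Y are the three residues with a side-chain hydroxyl.
Matching residues: S1.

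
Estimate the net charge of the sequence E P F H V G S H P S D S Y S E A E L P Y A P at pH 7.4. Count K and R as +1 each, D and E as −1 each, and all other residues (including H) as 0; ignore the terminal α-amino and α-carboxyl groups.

Positive (K, R): none → +0.
Negative (D, E): E1, D11, E15, E17 → −4.
Net charge = (+0) + (−4) = −4.

-4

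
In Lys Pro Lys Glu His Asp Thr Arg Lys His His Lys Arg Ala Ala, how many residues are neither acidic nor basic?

Acidic: D, E. Basic: K, R, H. All other residues are neither.
Matching residues: Pro2, Thr7, Ala14, Ala15.

4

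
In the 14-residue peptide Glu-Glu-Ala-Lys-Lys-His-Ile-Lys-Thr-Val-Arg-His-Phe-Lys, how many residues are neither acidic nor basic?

5

Acidic: D, E. Basic: K, R, H. All other residues are neither.
Matching residues: Ala3, Ile7, Thr9, Val10, Phe13.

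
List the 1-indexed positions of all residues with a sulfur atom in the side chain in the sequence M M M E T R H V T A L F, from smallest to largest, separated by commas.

Cysteine (C, thiol) and methionine (M, thioether) are the two sulfur-containing amino acids.
Matching residues: M1, M2, M3.

1, 2, 3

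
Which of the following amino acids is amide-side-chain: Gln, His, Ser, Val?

Asparagine (N) and glutamine (Q) have uncharged amide side chains.
Of the listed options, only Gln belongs to this group.

Gln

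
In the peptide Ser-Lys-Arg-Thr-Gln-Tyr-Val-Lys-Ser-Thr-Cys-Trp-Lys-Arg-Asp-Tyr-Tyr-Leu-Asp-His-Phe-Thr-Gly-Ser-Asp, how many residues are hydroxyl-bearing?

9

Serine (S), threonine (T), and tyrosine (Y) each carry a hydroxyl group on the side chain.
Matching residues: Ser1, Thr4, Tyr6, Ser9, Thr10, Tyr16, Tyr17, Thr22, Ser24.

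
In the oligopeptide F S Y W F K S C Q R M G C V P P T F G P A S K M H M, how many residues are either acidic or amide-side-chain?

Acidic: D, E. Amide-side-chain: N, Q.
Acidic residues here: none (0).
Amide-side-chain residues here: Q9 (1).
The two groups share no amino acid, so total = 0 + 1 = 1.

1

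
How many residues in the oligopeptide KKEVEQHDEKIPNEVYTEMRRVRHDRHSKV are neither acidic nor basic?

Acidic: D, E. Basic: K, R, H. All other residues are neither.
Matching residues: V4, Q6, I11, P12, N13, V15, Y16, T17, M19, V22, S28, V30.

12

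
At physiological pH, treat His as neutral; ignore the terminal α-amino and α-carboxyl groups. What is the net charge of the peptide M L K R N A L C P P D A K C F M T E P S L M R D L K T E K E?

+1

The side chains ionized at physiological pH are Lys/Arg (+1) and Asp/Glu (−1); with His treated as neutral, nothing else contributes.
Positive (K, R): K3, R4, K13, R23, K26, K29 → +6.
Negative (D, E): D11, E18, D24, E28, E30 → −5.
Net charge = (+6) + (−5) = +1.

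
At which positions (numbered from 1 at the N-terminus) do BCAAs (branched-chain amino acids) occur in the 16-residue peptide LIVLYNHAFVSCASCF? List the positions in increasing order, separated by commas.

1, 2, 3, 4, 10

Valine (V), leucine (L), and isoleucine (I) are the branched-chain amino acids.
Matching residues: L1, I2, V3, L4, V10.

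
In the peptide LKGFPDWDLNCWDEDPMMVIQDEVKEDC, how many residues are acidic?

9

The acidic residues are Asp (D) and Glu (E), whose side chains end in a carboxylate group.
Matching residues: D6, D8, D13, E14, D15, D22, E23, E26, D27.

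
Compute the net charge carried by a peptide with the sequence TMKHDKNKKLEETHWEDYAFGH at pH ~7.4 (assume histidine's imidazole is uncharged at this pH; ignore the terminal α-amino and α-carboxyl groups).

At pH ~7.4 the Lys and Arg side chains are protonated (+1), the Asp and Glu side chains are deprotonated (−1), and with His taken as neutral all other side chains carry no charge.
Positive (K, R): K3, K6, K8, K9 → +4.
Negative (D, E): D5, E11, E12, E16, D17 → −5.
Net charge = (+4) + (−5) = −1.

-1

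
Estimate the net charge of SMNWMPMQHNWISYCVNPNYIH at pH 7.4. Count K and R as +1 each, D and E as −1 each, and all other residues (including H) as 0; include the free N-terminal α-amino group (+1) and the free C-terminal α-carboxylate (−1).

Positive (K, R): none → +0.
Negative (D, E): none → −0.
The N-terminus (+1) and C-terminus (−1) cancel.
Net charge = (+0) + (−0) = 0.

0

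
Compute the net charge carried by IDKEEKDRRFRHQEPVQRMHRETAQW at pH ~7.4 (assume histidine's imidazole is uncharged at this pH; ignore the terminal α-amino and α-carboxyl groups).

+1

Near pH 7.4, K and R contribute +1 each, D and E contribute −1 each, and every other side chain (His included, as stated) is uncharged.
Positive (K, R): K3, K6, R8, R9, R11, R18, R21 → +7.
Negative (D, E): D2, E4, E5, D7, E14, E22 → −6.
Net charge = (+7) + (−6) = +1.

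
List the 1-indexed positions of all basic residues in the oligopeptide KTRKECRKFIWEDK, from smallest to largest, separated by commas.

Lysine (K), arginine (R), and histidine (H) have basic, nitrogen-containing side chains.
Matching residues: K1, R3, K4, R7, K8, K14.

1, 3, 4, 7, 8, 14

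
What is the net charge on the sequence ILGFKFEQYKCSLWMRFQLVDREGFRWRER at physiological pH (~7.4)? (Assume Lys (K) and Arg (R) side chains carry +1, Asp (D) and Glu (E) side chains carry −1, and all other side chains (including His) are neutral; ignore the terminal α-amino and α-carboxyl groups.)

Positive (K, R): K5, K10, R16, R22, R26, R28, R30 → +7.
Negative (D, E): E7, D21, E23, E29 → −4.
Net charge = (+7) + (−4) = +3.

+3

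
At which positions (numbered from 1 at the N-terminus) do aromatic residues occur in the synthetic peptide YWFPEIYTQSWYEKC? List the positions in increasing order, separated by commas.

Phenylalanine (F), tryptophan (W), and tyrosine (Y) have aromatic ring side chains.
Matching residues: Y1, W2, F3, Y7, W11, Y12.

1, 2, 3, 7, 11, 12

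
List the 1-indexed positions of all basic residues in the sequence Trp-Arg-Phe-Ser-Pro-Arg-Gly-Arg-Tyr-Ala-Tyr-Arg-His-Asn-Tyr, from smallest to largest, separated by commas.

2, 6, 8, 12, 13

Lysine (K), arginine (R), and histidine (H) have basic, nitrogen-containing side chains.
Matching residues: Arg2, Arg6, Arg8, Arg12, His13.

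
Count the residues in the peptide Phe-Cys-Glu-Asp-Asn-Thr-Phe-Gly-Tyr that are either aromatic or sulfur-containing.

4

Aromatic: F, W, Y. Sulfur-containing: C, M.
Aromatic residues here: Phe1, Phe7, Tyr9 (3).
Sulfur-containing residues here: Cys2 (1).
The two groups share no amino acid, so total = 3 + 1 = 4.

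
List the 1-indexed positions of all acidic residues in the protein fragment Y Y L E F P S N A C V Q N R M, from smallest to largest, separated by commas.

4

Aspartate (D) and glutamate (E) have carboxylic-acid side chains and are the acidic amino acids.
Matching residues: E4.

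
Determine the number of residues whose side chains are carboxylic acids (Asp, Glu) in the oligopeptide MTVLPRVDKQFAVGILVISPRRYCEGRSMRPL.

Matching residues: D8, E25.

2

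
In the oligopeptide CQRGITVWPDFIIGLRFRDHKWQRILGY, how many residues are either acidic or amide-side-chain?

4

Acidic: D, E. Amide-side-chain: N, Q.
Acidic residues here: D10, D19 (2).
Amide-side-chain residues here: Q2, Q23 (2).
The two groups share no amino acid, so total = 2 + 2 = 4.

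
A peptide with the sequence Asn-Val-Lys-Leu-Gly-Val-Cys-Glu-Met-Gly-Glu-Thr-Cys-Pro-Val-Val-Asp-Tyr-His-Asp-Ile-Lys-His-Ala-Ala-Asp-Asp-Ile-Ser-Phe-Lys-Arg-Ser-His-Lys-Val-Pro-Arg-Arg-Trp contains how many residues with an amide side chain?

Only N (asparagine) and Q (glutamine) carry a side-chain carboxamide.
Matching residues: Asn1.

1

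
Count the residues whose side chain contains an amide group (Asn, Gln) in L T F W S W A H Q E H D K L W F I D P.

Matching residues: Q9.

1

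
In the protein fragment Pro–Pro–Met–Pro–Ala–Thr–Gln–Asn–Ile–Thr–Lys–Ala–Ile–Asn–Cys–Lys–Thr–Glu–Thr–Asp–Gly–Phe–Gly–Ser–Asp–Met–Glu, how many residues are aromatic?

Phenylalanine (F), tryptophan (W), and tyrosine (Y) have aromatic ring side chains.
Matching residues: Phe22.

1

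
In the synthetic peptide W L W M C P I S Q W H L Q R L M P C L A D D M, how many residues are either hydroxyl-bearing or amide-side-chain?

Hydroxyl-bearing: S, T, Y. Amide-side-chain: N, Q.
Hydroxyl-bearing residues here: S8 (1).
Amide-side-chain residues here: Q9, Q13 (2).
The two groups share no amino acid, so total = 1 + 2 = 3.

3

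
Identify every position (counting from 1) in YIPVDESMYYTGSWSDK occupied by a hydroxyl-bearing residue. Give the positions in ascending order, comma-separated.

1, 7, 9, 10, 11, 13, 15

S, T, and Y are the three residues with a side-chain hydroxyl.
Matching residues: Y1, S7, Y9, Y10, T11, S13, S15.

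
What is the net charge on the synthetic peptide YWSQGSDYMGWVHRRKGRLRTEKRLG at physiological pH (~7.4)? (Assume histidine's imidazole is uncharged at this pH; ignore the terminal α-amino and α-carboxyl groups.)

Near pH 7.4, K and R contribute +1 each, D and E contribute −1 each, and every other side chain (His included, as stated) is uncharged.
Positive (K, R): R14, R15, K16, R18, R20, K23, R24 → +7.
Negative (D, E): D7, E22 → −2.
Net charge = (+7) + (−2) = +5.

+5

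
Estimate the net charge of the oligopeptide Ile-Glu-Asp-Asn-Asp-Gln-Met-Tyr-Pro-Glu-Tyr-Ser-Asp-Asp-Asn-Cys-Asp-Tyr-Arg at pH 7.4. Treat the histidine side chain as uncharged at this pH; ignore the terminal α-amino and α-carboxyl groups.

-6

At pH ~7.4 the Lys and Arg side chains are protonated (+1), the Asp and Glu side chains are deprotonated (−1), and with His taken as neutral all other side chains carry no charge.
Positive (K, R): Arg19 → +1.
Negative (D, E): Glu2, Asp3, Asp5, Glu10, Asp13, Asp14, Asp17 → −7.
Net charge = (+1) + (−7) = −6.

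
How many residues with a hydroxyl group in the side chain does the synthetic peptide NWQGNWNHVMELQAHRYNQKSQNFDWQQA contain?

2

The –OH-bearing residues are Ser, Thr (aliphatic alcohols), and Tyr (phenol).
Matching residues: Y17, S21.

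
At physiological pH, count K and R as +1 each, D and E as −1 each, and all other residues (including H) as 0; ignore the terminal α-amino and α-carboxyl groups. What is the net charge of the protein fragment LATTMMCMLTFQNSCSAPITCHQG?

0

Positive (K, R): none → +0.
Negative (D, E): none → −0.
Net charge = (+0) + (−0) = 0.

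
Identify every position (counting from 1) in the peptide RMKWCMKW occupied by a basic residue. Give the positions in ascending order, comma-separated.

1, 3, 7

K, R, and H are the three residues with basic side chains (ε-amine, guanidinium, and imidazole respectively).
Matching residues: R1, K3, K7.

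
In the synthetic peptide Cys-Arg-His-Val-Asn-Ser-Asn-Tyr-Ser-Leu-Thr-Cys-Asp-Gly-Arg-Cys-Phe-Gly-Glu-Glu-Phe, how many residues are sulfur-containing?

Only Cys (C) and Met (M) have a sulfur atom in the side chain.
Matching residues: Cys1, Cys12, Cys16.

3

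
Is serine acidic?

Aspartate (D) and glutamate (E) have carboxylic-acid side chains and are the acidic amino acids.
Serine is not in this group.

No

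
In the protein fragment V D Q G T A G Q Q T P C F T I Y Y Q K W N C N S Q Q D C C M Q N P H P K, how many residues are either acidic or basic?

5

Acidic: D, E. Basic: H, K, R.
Acidic residues here: D2, D27 (2).
Basic residues here: K19, H34, K36 (3).
The two groups share no amino acid, so total = 2 + 3 = 5.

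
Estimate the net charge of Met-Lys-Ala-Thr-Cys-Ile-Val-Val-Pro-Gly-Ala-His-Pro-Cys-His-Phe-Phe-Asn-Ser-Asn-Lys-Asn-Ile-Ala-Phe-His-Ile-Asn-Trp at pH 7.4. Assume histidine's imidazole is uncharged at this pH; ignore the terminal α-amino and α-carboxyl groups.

+2

At pH ~7.4 the Lys and Arg side chains are protonated (+1), the Asp and Glu side chains are deprotonated (−1), and with His taken as neutral all other side chains carry no charge.
Positive (K, R): Lys2, Lys21 → +2.
Negative (D, E): none → −0.
Net charge = (+2) + (−0) = +2.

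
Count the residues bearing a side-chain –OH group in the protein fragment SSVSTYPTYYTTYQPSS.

13

S, T, and Y are the three residues with a side-chain hydroxyl.
Matching residues: S1, S2, S4, T5, Y6, T8, Y9, Y10, T11, T12, Y13, S16, S17.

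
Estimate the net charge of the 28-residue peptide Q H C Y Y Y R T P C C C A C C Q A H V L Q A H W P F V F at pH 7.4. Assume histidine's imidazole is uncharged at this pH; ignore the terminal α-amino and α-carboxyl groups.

Near pH 7.4, K and R contribute +1 each, D and E contribute −1 each, and every other side chain (His included, as stated) is uncharged.
Positive (K, R): R7 → +1.
Negative (D, E): none → −0.
Net charge = (+1) + (−0) = +1.

+1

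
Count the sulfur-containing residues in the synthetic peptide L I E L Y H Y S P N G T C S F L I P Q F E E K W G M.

2

The sulfur-bearing residues are cysteine (–SH) and methionine (–S–CH₃).
Matching residues: C13, M26.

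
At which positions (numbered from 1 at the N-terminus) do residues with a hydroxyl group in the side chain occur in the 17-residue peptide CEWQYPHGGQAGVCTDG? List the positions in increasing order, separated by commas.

S, T, and Y are the three residues with a side-chain hydroxyl.
Matching residues: Y5, T15.

5, 15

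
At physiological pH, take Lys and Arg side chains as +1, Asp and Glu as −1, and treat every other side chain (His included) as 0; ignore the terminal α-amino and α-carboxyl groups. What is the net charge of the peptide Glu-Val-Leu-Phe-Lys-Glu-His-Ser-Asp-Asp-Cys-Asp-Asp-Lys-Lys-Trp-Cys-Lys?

Positive (K, R): Lys5, Lys14, Lys15, Lys18 → +4.
Negative (D, E): Glu1, Glu6, Asp9, Asp10, Asp12, Asp13 → −6.
Net charge = (+4) + (−6) = −2.

-2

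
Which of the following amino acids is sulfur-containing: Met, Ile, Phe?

The sulfur-bearing residues are cysteine (–SH) and methionine (–S–CH₃).
Of the listed options, only Met belongs to this group.

Met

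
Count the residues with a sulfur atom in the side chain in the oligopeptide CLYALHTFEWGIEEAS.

Cysteine (C, thiol) and methionine (M, thioether) are the two sulfur-containing amino acids.
Matching residues: C1.

1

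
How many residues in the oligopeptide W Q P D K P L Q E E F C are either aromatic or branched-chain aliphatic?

Aromatic: F, W, Y. Branched-chain aliphatic: I, L, V.
Aromatic residues here: W1, F11 (2).
Branched-chain aliphatic residues here: L7 (1).
The two groups share no amino acid, so total = 2 + 1 = 3.

3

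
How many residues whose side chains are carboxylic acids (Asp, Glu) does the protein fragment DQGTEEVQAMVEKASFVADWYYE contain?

6

Matching residues: D1, E5, E6, E12, D19, E23.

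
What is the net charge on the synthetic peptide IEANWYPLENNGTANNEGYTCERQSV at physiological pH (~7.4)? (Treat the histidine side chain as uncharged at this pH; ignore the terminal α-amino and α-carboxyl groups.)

Near pH 7.4, K and R contribute +1 each, D and E contribute −1 each, and every other side chain (His included, as stated) is uncharged.
Positive (K, R): R23 → +1.
Negative (D, E): E2, E9, E17, E22 → −4.
Net charge = (+1) + (−4) = −3.

-3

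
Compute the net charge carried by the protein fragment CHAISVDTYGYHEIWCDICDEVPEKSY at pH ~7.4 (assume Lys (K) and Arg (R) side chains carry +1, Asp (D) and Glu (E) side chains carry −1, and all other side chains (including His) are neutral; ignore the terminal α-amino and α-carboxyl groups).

-5

Positive (K, R): K25 → +1.
Negative (D, E): D7, E13, D17, D20, E21, E24 → −6.
Net charge = (+1) + (−6) = −5.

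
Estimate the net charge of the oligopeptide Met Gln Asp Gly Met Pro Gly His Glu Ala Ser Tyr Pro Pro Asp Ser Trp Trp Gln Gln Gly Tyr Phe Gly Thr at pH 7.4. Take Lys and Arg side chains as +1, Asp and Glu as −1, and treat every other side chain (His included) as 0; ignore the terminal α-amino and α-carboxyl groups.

-3

Positive (K, R): none → +0.
Negative (D, E): Asp3, Glu9, Asp15 → −3.
Net charge = (+0) + (−3) = −3.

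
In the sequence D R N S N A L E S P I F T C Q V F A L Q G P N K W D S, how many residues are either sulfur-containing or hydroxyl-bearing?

5

Sulfur-containing: C, M. Hydroxyl-bearing: S, T, Y.
Sulfur-containing residues here: C14 (1).
Hydroxyl-bearing residues here: S4, S9, T13, S27 (4).
The two groups share no amino acid, so total = 1 + 4 = 5.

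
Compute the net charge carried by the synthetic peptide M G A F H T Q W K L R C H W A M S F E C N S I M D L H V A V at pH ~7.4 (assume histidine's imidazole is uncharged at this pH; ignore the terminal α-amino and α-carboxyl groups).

0

At pH ~7.4 the Lys and Arg side chains are protonated (+1), the Asp and Glu side chains are deprotonated (−1), and with His taken as neutral all other side chains carry no charge.
Positive (K, R): K9, R11 → +2.
Negative (D, E): E19, D25 → −2.
Net charge = (+2) + (−2) = 0.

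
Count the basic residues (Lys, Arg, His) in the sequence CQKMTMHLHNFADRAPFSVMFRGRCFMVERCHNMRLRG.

10

Matching residues: K3, H7, H9, R14, R22, R24, R30, H32, R35, R37.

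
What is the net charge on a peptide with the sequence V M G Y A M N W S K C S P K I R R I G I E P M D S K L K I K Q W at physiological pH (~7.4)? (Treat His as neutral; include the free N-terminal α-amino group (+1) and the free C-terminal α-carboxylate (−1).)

The side chains ionized at physiological pH are Lys/Arg (+1) and Asp/Glu (−1); with His treated as neutral, nothing else contributes.
Positive (K, R): K10, K14, R16, R17, K26, K28, K30 → +7.
Negative (D, E): E21, D24 → −2.
The N-terminus (+1) and C-terminus (−1) cancel.
Net charge = (+7) + (−2) = +5.

+5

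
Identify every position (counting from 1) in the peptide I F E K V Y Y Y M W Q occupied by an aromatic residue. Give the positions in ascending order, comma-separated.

Matching residues: F2, Y6, Y7, Y8, W10.

2, 6, 7, 8, 10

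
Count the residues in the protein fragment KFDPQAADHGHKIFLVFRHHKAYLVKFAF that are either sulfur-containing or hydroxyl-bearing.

1

Sulfur-containing: C, M. Hydroxyl-bearing: S, T, Y.
Sulfur-containing residues here: none (0).
Hydroxyl-bearing residues here: Y23 (1).
The two groups share no amino acid, so total = 0 + 1 = 1.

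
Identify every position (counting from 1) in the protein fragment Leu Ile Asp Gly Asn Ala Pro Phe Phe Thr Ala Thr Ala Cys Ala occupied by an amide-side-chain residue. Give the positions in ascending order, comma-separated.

5

Matching residues: Asn5.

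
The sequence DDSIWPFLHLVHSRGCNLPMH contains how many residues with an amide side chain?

1

Asparagine (N) and glutamine (Q) have uncharged amide side chains.
Matching residues: N17.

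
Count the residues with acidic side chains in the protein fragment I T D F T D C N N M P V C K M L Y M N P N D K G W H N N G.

3

The acidic residues are Asp (D) and Glu (E), whose side chains end in a carboxylate group.
Matching residues: D3, D6, D22.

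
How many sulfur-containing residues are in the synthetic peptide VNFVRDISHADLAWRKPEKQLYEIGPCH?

1

The sulfur-bearing residues are cysteine (–SH) and methionine (–S–CH₃).
Matching residues: C27.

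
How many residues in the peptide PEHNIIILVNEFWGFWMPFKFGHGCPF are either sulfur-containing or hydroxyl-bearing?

2

Sulfur-containing: C, M. Hydroxyl-bearing: S, T, Y.
Sulfur-containing residues here: M17, C25 (2).
Hydroxyl-bearing residues here: none (0).
The two groups share no amino acid, so total = 2 + 0 = 2.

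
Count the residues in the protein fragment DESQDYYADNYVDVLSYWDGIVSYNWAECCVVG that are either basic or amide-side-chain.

3

Basic: H, K, R. Amide-side-chain: N, Q.
Basic residues here: none (0).
Amide-side-chain residues here: Q4, N10, N25 (3).
The two groups share no amino acid, so total = 0 + 3 = 3.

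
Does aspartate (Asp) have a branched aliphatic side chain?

Valine (V), leucine (L), and isoleucine (I) are the branched-chain amino acids.
Aspartate is not in this group.

No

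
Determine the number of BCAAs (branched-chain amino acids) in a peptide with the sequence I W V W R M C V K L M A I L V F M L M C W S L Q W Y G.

The BCAAs are Val, Leu, and Ile — aliphatic side chains with a branch point.
Matching residues: I1, V3, V8, L10, I13, L14, V15, L18, L23.

9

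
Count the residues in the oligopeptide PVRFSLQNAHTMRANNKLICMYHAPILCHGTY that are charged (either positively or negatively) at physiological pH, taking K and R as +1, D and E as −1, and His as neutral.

3

Charged side chains at pH ~7.4: K, R (positive); D, E (negative).
Matching residues: R3, R13, K17.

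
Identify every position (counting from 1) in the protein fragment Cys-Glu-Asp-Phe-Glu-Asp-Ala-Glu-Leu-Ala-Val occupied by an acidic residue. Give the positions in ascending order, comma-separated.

2, 3, 5, 6, 8

Aspartate (D) and glutamate (E) have carboxylic-acid side chains and are the acidic amino acids.
Matching residues: Glu2, Asp3, Glu5, Asp6, Glu8.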